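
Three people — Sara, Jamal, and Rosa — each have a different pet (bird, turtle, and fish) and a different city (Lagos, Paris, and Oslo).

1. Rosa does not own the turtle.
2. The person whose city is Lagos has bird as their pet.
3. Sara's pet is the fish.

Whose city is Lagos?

Rosa

With clues 1–3, Jamal and Sara are impossible for the one with city Lagos.
That leaves Rosa.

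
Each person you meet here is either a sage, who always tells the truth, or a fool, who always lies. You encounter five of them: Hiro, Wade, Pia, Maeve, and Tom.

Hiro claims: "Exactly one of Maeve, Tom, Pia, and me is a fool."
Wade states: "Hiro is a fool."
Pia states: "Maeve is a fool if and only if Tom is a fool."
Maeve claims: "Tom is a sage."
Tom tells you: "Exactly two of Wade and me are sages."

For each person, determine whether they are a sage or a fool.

Consider Hiro. Suppose Hiro is a sage.
Then no assignment of the remaining roles makes every statement match its speaker's type — contradiction.
So Hiro is a fool.
With that fixed, Wade's statement is true, so Wade is a sage.
Consider Pia. Suppose Pia is a fool.
Then no assignment of the remaining roles makes every statement match its speaker's type — contradiction.
So Pia is a sage.
Consider Maeve. Suppose Maeve is a sage.
Then no assignment of the remaining roles makes every statement match its speaker's type — contradiction.
So Maeve is a fool.
Consider Tom. Suppose Tom is a sage.
Then Pia's statement comes out false, contradicting Pia being a sage.
So Tom is a fool.

Hiro: fool, Wade: sage, Pia: sage, Maeve: fool, Tom: fool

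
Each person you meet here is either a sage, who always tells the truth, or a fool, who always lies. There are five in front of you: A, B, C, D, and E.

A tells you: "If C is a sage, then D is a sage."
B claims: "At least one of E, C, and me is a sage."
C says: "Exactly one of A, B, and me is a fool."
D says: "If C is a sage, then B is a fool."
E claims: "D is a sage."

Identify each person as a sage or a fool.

Consider A. Suppose A is a sage.
Then no assignment of the remaining roles makes every statement match its speaker's type — contradiction.
So A is a fool.
Consider B. Suppose B is a fool.
Then no assignment of the remaining roles makes every statement match its speaker's type — contradiction.
So B is a sage.
Consider C. Suppose C is a fool.
Then A's statement comes out true, contradicting A being a fool.
So C is a sage.
With that fixed, D's statement is false, so D is a fool.
With that fixed, E's statement is false, so E is a fool.

A: fool, B: sage, C: sage, D: fool, E: fool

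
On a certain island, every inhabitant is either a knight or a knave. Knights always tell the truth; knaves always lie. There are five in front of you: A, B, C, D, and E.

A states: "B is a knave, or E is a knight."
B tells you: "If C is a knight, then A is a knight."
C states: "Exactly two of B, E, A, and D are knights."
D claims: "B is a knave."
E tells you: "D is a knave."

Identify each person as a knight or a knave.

A: knight, B: knight, C: knave, D: knave, E: knight

Consider A. Suppose A is a knave.
Then no assignment of the remaining roles makes every statement match its speaker's type — contradiction.
So A is a knight.
With that fixed, B's statement is true, so B is a knight.
With that fixed, D's statement is false, so D is a knave.
With that fixed, E's statement is true, so E is a knight.
With that fixed, C's statement is false, so C is a knave.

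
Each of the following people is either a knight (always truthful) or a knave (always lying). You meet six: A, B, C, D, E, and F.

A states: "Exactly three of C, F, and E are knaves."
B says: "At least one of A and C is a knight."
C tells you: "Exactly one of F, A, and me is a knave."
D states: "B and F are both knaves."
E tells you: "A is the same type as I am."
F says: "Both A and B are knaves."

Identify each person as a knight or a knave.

Consider A. Suppose A is a knave.
Then whichever role E has, E's statement has the wrong truth value — contradiction.
So A is a knight.
With that fixed, B's statement is true, so B is a knight.
With that fixed, D's statement is false, so D is a knave.
With that fixed, F's statement is false, so F is a knave.
Consider C. Suppose C is a knight.
Then A's statement comes out false, contradicting A being a knight.
So C is a knave.
Consider E. Suppose E is a knight.
Then A's statement comes out false, contradicting A being a knight.
So E is a knave.

A: knight, B: knight, C: knave, D: knave, E: knave, F: knave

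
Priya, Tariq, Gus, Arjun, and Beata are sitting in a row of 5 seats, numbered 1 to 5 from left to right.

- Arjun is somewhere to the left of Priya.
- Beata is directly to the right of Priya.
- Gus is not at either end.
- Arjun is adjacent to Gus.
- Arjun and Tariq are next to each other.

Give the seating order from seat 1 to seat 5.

From clue 1: Priya is in {2,3,4,5}.
From clues 1–2: Priya is in {2,3,4}.
From clues 1–4: Priya is in {3,4}.
From clues 1–5: Tariq → seat 1, Arjun → seat 2, Gus → seat 3, Priya → seat 4, Beata → seat 5.

Tariq, Arjun, Gus, Priya, Beata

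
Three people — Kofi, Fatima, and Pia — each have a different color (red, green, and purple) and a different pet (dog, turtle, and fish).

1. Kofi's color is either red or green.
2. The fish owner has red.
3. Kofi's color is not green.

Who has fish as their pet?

With clues 1–3, Fatima and Pia are impossible for the one with pet fish.
That leaves Kofi.

Kofi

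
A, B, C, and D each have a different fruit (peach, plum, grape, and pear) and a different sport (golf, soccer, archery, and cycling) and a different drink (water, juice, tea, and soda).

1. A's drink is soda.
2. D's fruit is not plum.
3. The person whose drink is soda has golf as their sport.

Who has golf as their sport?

A

With clues 1–3, B, C, and D are impossible for the one with sport golf.
That leaves A.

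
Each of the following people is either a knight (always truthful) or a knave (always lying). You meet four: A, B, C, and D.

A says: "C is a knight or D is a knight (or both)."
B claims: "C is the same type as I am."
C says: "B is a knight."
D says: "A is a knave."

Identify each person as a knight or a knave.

A: knight, B: knight, C: knight, D: knave

Consider A. Suppose A is a knave.
Then no assignment of the remaining roles makes every statement match its speaker's type — contradiction.
So A is a knight.
With that fixed, D's statement is false, so D is a knave.
Consider B. Suppose B is a knave.
Then no assignment of the remaining roles makes every statement match its speaker's type — contradiction.
So B is a knight.
With that fixed, C's statement is true, so C is a knight.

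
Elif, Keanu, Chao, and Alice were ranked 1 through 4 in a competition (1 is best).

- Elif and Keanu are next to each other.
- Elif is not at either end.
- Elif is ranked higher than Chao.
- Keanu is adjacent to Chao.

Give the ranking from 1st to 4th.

Alice, Elif, Keanu, Chao

From clues 1–2: Elif is in {2,3}.
From clues 1–4: Alice → rank 1, Elif → rank 2, Keanu → rank 3, Chao → rank 4.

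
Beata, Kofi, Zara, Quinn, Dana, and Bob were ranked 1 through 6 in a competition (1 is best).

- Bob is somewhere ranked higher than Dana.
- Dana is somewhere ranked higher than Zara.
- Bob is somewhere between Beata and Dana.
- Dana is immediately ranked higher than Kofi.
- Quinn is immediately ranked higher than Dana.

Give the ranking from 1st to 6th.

Beata, Bob, Quinn, Dana, Kofi, Zara

From clue 1: Dana is in {2,3,4,5,6}.
From clues 1–2: Zara is in {3,4,5,6}.
From clues 1–3: Beata is in {1,2,3}.
From clues 1–4: Beata is in {1,2}.
From clues 1–5: Beata → rank 1, Bob → rank 2, Quinn → rank 3, Dana → rank 4, Kofi → rank 5, Zara → rank 6.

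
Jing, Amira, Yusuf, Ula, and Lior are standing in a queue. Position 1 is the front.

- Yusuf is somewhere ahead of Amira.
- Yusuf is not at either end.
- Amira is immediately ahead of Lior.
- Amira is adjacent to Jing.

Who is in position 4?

With clues 1–3, Jing, Ula, and Yusuf are ruled out for position 4.
With clues 1–4, Lior is ruled out for position 4.
So position 4 is Amira.

Amira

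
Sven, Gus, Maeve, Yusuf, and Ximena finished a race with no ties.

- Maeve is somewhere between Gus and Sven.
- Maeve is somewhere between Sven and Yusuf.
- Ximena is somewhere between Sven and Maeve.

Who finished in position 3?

With clues 1–2, Sven is ruled out for place 3.
With clues 1–3, Gus, Ximena, and Yusuf are ruled out for place 3.
So place 3 is Maeve.

Maeve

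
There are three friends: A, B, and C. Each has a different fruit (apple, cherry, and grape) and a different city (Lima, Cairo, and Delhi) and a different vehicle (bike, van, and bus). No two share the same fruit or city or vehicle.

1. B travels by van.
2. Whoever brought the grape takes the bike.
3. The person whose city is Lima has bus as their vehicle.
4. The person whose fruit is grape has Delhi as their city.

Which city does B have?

Cairo

With clues 1–3, Lima is impossible for B's city.
With clues 1–4, Delhi is impossible for B's city.
That leaves Cairo.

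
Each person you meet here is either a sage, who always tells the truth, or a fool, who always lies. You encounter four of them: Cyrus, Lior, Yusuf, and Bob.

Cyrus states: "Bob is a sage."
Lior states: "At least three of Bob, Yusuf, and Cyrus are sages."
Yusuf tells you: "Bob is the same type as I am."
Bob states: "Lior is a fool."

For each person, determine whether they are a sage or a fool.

Consider Cyrus. Suppose Cyrus is a fool.
Then no assignment of the remaining roles makes every statement match its speaker's type — contradiction.
So Cyrus is a sage.
Consider Lior. Suppose Lior is a sage.
Then no assignment of the remaining roles makes every statement match its speaker's type — contradiction.
So Lior is a fool.
With that fixed, Bob's statement is true, so Bob is a sage.
Consider Yusuf. Suppose Yusuf is a sage.
Then Lior's statement comes out true, contradicting Lior being a fool.
So Yusuf is a fool.

Cyrus: sage, Lior: fool, Yusuf: fool, Bob: sage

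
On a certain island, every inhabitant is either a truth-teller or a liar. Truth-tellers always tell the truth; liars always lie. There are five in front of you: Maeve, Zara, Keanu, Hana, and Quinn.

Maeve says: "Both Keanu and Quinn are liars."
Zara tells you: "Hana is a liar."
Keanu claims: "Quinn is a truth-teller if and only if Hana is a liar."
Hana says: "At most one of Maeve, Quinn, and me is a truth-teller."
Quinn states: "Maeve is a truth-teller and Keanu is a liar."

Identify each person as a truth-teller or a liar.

Consider Maeve. Suppose Maeve is a truth-teller.
Then no assignment of the remaining roles makes every statement match its speaker's type — contradiction.
So Maeve is a liar.
With that fixed, Quinn's statement is false, so Quinn is a liar.
With that fixed, Hana's statement is true, so Hana is a truth-teller.
With that fixed, Zara's statement is false, so Zara is a liar.
With that fixed, Keanu's statement is true, so Keanu is a truth-teller.

Maeve: liar, Zara: liar, Keanu: truth-teller, Hana: truth-teller, Quinn: liar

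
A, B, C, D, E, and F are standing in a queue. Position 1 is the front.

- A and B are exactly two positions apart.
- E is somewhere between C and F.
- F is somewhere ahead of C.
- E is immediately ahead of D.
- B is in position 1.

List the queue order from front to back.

From clues 1–2: E is in {2,3,4,5}.
From clues 1–3: C is in {3,4,5,6}.
From clues 1–4: C is in {5,6}.
From clues 1–5: B → position 1, F → position 2, A → position 3, E → position 4, D → position 5, C → position 6.

B, F, A, E, D, C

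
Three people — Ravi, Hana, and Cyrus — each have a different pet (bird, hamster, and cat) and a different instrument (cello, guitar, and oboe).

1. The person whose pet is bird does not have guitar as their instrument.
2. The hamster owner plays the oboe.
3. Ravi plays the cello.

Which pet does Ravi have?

With clues 1–3, cat and hamster are impossible for Ravi's pet.
That leaves bird.

bird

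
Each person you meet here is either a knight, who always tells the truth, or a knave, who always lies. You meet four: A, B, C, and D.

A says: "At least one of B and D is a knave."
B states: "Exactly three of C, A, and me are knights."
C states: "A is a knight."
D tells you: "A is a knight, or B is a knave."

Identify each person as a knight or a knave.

Consider A. Suppose A is a knave.
Then no assignment of the remaining roles makes every statement match its speaker's type — contradiction.
So A is a knight.
With that fixed, C's statement is true, so C is a knight.
With that fixed, D's statement is true, so D is a knight.
Consider B. Suppose B is a knight.
Then A's statement comes out false, contradicting A being a knight.
So B is a knave.

A: knight, B: knave, C: knight, D: knight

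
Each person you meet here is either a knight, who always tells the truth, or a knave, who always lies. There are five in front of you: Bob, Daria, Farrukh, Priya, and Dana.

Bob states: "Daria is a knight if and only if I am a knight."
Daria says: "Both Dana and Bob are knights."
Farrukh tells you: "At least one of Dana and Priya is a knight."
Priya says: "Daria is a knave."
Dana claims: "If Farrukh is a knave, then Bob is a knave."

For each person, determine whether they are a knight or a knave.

Bob: knight, Daria: knight, Farrukh: knight, Priya: knave, Dana: knight

Consider Bob. Suppose Bob is a knave.
Then no assignment of the remaining roles makes every statement match its speaker's type — contradiction.
So Bob is a knight.
Consider Daria. Suppose Daria is a knave.
Then Bob's statement comes out false, contradicting Bob being a knight.
So Daria is a knight.
With that fixed, Priya's statement is false, so Priya is a knave.
Consider Farrukh. Suppose Farrukh is a knave.
Then no assignment of the remaining roles makes every statement match its speaker's type — contradiction.
So Farrukh is a knight.
With that fixed, Dana's statement is true, so Dana is a knight.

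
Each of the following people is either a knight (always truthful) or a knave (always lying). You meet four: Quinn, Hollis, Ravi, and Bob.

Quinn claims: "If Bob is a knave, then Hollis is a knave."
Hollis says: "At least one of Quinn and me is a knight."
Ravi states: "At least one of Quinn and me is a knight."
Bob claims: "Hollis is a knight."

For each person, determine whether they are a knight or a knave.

Quinn: knight, Hollis: knight, Ravi: knight, Bob: knight

Consider Quinn. Suppose Quinn is a knave.
Then no assignment of the remaining roles makes every statement match its speaker's type — contradiction.
So Quinn is a knight.
With that fixed, Hollis's statement is true, so Hollis is a knight.
With that fixed, Ravi's statement is true, so Ravi is a knight.
With that fixed, Bob's statement is true, so Bob is a knight.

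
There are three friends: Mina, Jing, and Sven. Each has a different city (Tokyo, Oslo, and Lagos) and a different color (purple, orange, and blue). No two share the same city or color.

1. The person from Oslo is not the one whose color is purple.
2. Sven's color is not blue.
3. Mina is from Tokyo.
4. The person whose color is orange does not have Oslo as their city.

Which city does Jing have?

With clues 1–3, Tokyo is impossible for Jing's city.
With clues 1–4, Lagos is impossible for Jing's city.
That leaves Oslo.

Oslo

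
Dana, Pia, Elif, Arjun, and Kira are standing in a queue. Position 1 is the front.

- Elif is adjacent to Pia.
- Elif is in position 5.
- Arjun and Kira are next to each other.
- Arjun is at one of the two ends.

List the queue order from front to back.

Arjun, Kira, Dana, Pia, Elif

From clues 1–2: Pia → position 4, Elif → position 5.
From clues 1–3: Dana is in {1,3}.
From clues 1–4: Arjun → position 1, Kira → position 2, Dana → position 3.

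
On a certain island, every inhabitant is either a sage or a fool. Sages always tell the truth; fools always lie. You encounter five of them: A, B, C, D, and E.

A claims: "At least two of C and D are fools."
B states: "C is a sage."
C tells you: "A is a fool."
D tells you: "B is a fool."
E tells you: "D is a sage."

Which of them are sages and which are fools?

A: fool, B: sage, C: sage, D: fool, E: fool

Consider A. Suppose A is a sage.
Then no assignment of the remaining roles makes every statement match its speaker's type — contradiction.
So A is a fool.
With that fixed, C's statement is true, so C is a sage.
With that fixed, B's statement is true, so B is a sage.
With that fixed, D's statement is false, so D is a fool.
With that fixed, E's statement is false, so E is a fool.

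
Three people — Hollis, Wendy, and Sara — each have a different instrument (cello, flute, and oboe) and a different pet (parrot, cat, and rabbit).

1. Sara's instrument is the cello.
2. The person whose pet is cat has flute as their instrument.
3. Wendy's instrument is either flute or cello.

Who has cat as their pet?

Wendy

With clues 1–2, Sara is impossible for the one with pet cat.
With clues 1–3, Hollis is impossible for the one with pet cat.
That leaves Wendy.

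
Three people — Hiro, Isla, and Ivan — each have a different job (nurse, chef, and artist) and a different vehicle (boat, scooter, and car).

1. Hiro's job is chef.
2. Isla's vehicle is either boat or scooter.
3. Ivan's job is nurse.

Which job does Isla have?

artist

Clue 1 rules out chef for Isla's job.
With clues 1–3, nurse is impossible for Isla's job.
That leaves artist.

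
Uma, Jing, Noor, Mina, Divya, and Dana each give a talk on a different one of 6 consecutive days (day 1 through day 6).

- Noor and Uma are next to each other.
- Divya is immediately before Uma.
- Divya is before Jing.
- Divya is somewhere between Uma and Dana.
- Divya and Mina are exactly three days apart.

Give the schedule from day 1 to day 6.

From clues 1–2: Uma is in {2,3,4,5}.
From clues 1–3: Uma is in {2,3,4}.
From clues 1–4: Uma is in {3,4}.
From clues 1–5: Dana → day 1, Divya → day 2, Uma → day 3, Noor → day 4, Mina → day 5, Jing → day 6.

Dana, Divya, Uma, Noor, Mina, Jing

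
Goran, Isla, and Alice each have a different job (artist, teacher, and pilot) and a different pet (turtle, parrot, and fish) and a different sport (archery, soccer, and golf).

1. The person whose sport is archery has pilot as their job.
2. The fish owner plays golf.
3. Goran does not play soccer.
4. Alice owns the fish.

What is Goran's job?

pilot

With clues 1–4, artist and teacher are impossible for Goran's job.
That leaves pilot.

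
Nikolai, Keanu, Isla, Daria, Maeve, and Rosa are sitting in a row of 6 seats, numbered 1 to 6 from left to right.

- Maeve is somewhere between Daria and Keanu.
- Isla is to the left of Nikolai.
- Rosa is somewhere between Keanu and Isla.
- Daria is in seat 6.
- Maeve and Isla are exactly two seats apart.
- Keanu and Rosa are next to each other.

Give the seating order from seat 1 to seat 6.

From clue 1: Maeve is in {2,3,4,5}.
From clues 1–4: Daria → seat 6.
From clues 1–5: Keanu → seat 1.
From clues 1–6: Rosa → seat 2, Isla → seat 3, Nikolai → seat 4, Maeve → seat 5.

Keanu, Rosa, Isla, Nikolai, Maeve, Daria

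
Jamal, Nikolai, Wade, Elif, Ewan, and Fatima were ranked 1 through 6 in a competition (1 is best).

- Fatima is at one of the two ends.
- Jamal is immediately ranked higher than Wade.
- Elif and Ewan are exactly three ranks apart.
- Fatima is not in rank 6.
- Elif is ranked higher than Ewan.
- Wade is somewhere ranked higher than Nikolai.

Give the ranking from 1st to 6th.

Fatima, Elif, Jamal, Wade, Ewan, Nikolai

From clue 1: Fatima is in {1,6}.
From clues 1–4: Fatima → rank 1.
From clues 1–5: Jamal is in {3,4}.
From clues 1–6: Elif → rank 2, Jamal → rank 3, Wade → rank 4, Ewan → rank 5, Nikolai → rank 6.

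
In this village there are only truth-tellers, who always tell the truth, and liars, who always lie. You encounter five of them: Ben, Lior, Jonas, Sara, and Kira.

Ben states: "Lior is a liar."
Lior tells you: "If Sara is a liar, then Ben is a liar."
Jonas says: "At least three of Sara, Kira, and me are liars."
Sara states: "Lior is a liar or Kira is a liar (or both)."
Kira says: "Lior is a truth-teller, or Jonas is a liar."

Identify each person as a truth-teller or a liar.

Ben: liar, Lior: truth-teller, Jonas: liar, Sara: liar, Kira: truth-teller

Consider Ben. Suppose Ben is a truth-teller.
Then no assignment of the remaining roles makes every statement match its speaker's type — contradiction.
So Ben is a liar.
With that fixed, Lior's statement is true, so Lior is a truth-teller.
With that fixed, Kira's statement is true, so Kira is a truth-teller.
With that fixed, Jonas's statement is false, so Jonas is a liar.
With that fixed, Sara's statement is false, so Sara is a liar.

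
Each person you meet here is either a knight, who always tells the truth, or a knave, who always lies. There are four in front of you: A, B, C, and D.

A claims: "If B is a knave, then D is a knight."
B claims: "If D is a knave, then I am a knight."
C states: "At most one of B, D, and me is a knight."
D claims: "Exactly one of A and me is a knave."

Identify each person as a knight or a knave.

Consider A. Suppose A is a knight.
Then whichever role D has, D's statement has the wrong truth value — contradiction.
So A is a knave.
Consider B. Suppose B is a knight.
Then A's statement comes out true, contradicting A being a knave.
So B is a knave.
Consider C. Suppose C is a knave.
Then C's own statement would have to be false, but it can't be — contradiction.
So C is a knight.
Consider D. Suppose D is a knight.
Then A's statement comes out true, contradicting A being a knave.
So D is a knave.

A: knave, B: knave, C: knight, D: knave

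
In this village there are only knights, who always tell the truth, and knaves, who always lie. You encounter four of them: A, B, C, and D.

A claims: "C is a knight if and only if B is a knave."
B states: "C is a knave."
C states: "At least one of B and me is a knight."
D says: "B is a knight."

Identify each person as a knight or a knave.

Consider A. Suppose A is a knave.
Then no assignment of the remaining roles makes every statement match its speaker's type — contradiction.
So A is a knight.
Consider B. Suppose B is a knight.
Then no assignment of the remaining roles makes every statement match its speaker's type — contradiction.
So B is a knave.
With that fixed, D's statement is false, so D is a knave.
Consider C. Suppose C is a knave.
Then A's statement comes out false, contradicting A being a knight.
So C is a knight.

A: knight, B: knave, C: knight, D: knave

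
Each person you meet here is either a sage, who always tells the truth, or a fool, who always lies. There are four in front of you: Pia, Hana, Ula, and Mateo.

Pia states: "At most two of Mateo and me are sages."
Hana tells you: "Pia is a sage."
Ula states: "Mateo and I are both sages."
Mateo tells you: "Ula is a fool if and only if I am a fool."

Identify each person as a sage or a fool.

Pia: sage, Hana: sage, Ula: sage, Mateo: sage

Regardless of anyone's role, Pia's statement is true, so Pia is a sage.
With that fixed, Hana's statement is true, so Hana is a sage.
Consider Ula. Suppose Ula is a fool.
Then whichever role Mateo has, Mateo's statement has the wrong truth value — contradiction.
So Ula is a sage.
Consider Mateo. Suppose Mateo is a fool.
Then Ula's statement comes out false, contradicting Ula being a sage.
So Mateo is a sage.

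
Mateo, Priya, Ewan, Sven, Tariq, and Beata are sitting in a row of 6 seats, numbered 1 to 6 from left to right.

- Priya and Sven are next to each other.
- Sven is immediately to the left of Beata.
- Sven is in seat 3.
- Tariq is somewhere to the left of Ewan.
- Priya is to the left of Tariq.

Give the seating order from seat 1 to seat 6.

From clues 1–2: Priya is in {1,2,3,4}.
From clues 1–3: Priya → seat 2, Sven → seat 3, Beata → seat 4.
From clues 1–4: Ewan is in {5,6}.
From clues 1–5: Mateo → seat 1, Tariq → seat 5, Ewan → seat 6.

Mateo, Priya, Sven, Beata, Tariq, Ewan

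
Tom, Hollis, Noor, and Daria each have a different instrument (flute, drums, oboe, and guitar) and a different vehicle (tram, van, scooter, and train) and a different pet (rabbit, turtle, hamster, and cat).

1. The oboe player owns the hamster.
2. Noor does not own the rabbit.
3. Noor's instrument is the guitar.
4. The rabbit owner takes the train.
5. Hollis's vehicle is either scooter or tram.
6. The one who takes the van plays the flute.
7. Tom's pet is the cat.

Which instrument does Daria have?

drums

With clues 1–3, guitar is impossible for Daria's instrument.
With clues 1–6, oboe is impossible for Daria's instrument.
With clues 1–7, flute is impossible for Daria's instrument.
That leaves drums.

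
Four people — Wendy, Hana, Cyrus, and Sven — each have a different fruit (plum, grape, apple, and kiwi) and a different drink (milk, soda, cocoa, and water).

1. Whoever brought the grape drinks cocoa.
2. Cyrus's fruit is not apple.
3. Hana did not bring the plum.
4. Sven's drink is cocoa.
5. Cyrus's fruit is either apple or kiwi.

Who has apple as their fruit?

With clues 1–2, Cyrus is impossible for the one with fruit apple.
With clues 1–4, Sven is impossible for the one with fruit apple.
With clues 1–5, Wendy is impossible for the one with fruit apple.
That leaves Hana.

Hana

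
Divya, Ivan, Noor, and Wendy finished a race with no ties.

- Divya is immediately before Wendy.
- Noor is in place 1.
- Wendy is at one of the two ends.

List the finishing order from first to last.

From clue 1: Divya is in {1,2,3}.
From clues 1–2: Noor → place 1.
From clues 1–3: Ivan → place 2, Divya → place 3, Wendy → place 4.

Noor, Ivan, Divya, Wendy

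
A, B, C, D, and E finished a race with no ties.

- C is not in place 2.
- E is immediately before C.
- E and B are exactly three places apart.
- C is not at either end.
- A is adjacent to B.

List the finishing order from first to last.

From clue 1: C is in {1,3,4,5}.
From clues 1–2: C is in {3,4,5}.
From clues 1–3: B is in {1,5}.
From clues 1–4: E → place 2, C → place 3, B → place 5.
From clues 1–5: D → place 1, A → place 4.

D, E, C, A, B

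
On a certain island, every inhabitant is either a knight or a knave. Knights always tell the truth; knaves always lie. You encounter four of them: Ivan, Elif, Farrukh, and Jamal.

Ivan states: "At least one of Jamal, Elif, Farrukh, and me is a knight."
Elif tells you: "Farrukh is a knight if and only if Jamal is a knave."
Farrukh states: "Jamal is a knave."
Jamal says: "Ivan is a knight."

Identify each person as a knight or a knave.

Ivan: knight, Elif: knight, Farrukh: knave, Jamal: knight

Consider Ivan. Suppose Ivan is a knave.
Then no assignment of the remaining roles makes every statement match its speaker's type — contradiction.
So Ivan is a knight.
With that fixed, Jamal's statement is true, so Jamal is a knight.
With that fixed, Farrukh's statement is false, so Farrukh is a knave.
With that fixed, Elif's statement is true, so Elif is a knight.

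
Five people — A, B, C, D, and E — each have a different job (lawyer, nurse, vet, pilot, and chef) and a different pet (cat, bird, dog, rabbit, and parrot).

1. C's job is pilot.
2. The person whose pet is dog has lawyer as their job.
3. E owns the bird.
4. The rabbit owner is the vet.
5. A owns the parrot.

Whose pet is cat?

With clues 1–3, E is impossible for the one with pet cat.
With clues 1–5, A, B, and D are impossible for the one with pet cat.
That leaves C.

C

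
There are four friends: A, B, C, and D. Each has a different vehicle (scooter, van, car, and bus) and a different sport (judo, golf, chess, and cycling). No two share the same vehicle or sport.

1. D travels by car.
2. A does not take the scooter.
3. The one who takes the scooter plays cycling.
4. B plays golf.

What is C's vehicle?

Clue 1 rules out car for C's vehicle.
With clues 1–4, bus and van are impossible for C's vehicle.
That leaves scooter.

scooter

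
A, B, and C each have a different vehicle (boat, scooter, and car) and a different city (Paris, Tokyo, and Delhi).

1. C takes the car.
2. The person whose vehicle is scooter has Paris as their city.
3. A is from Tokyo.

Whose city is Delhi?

C

With clues 1–3, A and B are impossible for the one with city Delhi.
That leaves C.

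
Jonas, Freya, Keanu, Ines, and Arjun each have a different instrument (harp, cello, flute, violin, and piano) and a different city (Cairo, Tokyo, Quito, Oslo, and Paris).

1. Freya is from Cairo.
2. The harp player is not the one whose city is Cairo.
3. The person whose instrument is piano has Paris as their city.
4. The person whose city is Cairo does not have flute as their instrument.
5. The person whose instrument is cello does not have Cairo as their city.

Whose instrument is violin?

Freya

With clues 1–5, Arjun, Ines, Jonas, and Keanu are impossible for the one with instrument violin.
That leaves Freya.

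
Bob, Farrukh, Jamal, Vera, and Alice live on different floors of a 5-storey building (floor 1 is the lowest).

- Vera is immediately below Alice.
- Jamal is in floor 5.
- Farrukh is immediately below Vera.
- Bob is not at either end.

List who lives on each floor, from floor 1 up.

From clue 1: Vera is in {1,2,3,4}.
From clues 1–2: Jamal → floor 5.
From clues 1–3: Bob is in {1,4}.
From clues 1–4: Farrukh → floor 1, Vera → floor 2, Alice → floor 3, Bob → floor 4.

Farrukh, Vera, Alice, Bob, Jamal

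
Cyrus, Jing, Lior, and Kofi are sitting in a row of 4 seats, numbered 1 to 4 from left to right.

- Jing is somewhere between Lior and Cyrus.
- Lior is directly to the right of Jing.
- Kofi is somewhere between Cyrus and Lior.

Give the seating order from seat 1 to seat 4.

Cyrus, Kofi, Jing, Lior

From clue 1: Jing is in {2,3}.
From clues 1–2: Cyrus is in {1,2}.
From clues 1–3: Cyrus → seat 1, Kofi → seat 2, Jing → seat 3, Lior → seat 4.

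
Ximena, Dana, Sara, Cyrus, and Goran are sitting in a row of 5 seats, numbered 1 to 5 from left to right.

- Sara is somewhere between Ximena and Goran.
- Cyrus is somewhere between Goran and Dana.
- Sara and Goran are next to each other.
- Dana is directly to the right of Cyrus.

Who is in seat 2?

Sara

With clues 1–2, Goran is ruled out for seat 2.
With clues 1–4, Cyrus, Dana, and Ximena are ruled out for seat 2.
So seat 2 is Sara.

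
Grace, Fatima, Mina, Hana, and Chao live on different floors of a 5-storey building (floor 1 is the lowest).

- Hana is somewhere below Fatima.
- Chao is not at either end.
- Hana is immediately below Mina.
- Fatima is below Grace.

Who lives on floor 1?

With clue 1, Fatima is ruled out for floor 1.
With clues 1–2, Chao is ruled out for floor 1.
With clues 1–3, Mina is ruled out for floor 1.
With clues 1–4, Grace is ruled out for floor 1.
So floor 1 is Hana.

Hana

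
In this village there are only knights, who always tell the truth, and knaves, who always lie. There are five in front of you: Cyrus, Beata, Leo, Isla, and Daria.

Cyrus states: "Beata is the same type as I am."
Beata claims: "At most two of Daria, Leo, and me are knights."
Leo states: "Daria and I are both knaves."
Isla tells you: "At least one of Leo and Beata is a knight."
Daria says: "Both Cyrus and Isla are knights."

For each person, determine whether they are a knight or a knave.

Consider Cyrus. Suppose Cyrus is a knave.
Then no assignment of the remaining roles makes every statement match its speaker's type — contradiction.
So Cyrus is a knight.
Consider Beata. Suppose Beata is a knave.
Then Cyrus's statement comes out false, contradicting Cyrus being a knight.
So Beata is a knight.
With that fixed, Isla's statement is true, so Isla is a knight.
With that fixed, Daria's statement is true, so Daria is a knight.
With that fixed, Leo's statement is false, so Leo is a knave.

Cyrus: knight, Beata: knight, Leo: knave, Isla: knight, Daria: knight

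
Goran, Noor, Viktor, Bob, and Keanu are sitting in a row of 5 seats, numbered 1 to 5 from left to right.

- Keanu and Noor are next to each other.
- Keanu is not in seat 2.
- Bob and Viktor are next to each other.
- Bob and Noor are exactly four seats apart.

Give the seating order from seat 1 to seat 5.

Bob, Viktor, Goran, Keanu, Noor

From clues 1–2: Noor is in {2,3,4,5}.
From clues 1–3: Goran is in {1,3,5}.
From clues 1–4: Bob → seat 1, Viktor → seat 2, Goran → seat 3, Keanu → seat 4, Noor → seat 5.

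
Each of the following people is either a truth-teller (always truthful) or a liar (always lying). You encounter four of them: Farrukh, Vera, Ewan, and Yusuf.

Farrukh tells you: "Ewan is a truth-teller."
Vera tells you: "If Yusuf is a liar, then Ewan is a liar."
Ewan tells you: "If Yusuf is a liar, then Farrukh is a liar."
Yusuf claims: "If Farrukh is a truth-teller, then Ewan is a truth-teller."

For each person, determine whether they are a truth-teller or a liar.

Consider Farrukh. Suppose Farrukh is a liar.
Then no assignment of the remaining roles makes every statement match its speaker's type — contradiction.
So Farrukh is a truth-teller.
Consider Vera. Suppose Vera is a liar.
Then no assignment of the remaining roles makes every statement match its speaker's type — contradiction.
So Vera is a truth-teller.
Consider Ewan. Suppose Ewan is a liar.
Then Farrukh's statement comes out false, contradicting Farrukh being a truth-teller.
So Ewan is a truth-teller.
With that fixed, Yusuf's statement is true, so Yusuf is a truth-teller.

Farrukh: truth-teller, Vera: truth-teller, Ewan: truth-teller, Yusuf: truth-teller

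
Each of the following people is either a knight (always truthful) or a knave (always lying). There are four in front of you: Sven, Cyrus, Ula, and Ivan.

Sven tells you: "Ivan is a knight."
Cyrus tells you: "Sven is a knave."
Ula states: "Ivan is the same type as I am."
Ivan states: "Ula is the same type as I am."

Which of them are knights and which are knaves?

Consider Sven. Suppose Sven is a knave.
Then no assignment of the remaining roles makes every statement match its speaker's type — contradiction.
So Sven is a knight.
With that fixed, Cyrus's statement is false, so Cyrus is a knave.
Consider Ula. Suppose Ula is a knave.
Then whichever role Ivan has, Ivan's statement has the wrong truth value — contradiction.
So Ula is a knight.
Consider Ivan. Suppose Ivan is a knave.
Then Sven's statement comes out false, contradicting Sven being a knight.
So Ivan is a knight.

Sven: knight, Cyrus: knave, Ula: knight, Ivan: knight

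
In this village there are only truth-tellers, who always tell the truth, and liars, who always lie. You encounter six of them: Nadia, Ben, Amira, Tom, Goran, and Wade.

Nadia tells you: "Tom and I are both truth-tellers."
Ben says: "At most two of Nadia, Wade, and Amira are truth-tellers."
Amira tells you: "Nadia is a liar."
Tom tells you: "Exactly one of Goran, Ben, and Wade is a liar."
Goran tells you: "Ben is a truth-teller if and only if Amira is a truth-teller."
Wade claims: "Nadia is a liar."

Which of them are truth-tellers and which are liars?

Consider Nadia. Suppose Nadia is a truth-teller.
Then no assignment of the remaining roles makes every statement match its speaker's type — contradiction.
So Nadia is a liar.
With that fixed, Ben's statement is true, so Ben is a truth-teller.
With that fixed, Amira's statement is true, so Amira is a truth-teller.
With that fixed, Goran's statement is true, so Goran is a truth-teller.
With that fixed, Wade's statement is true, so Wade is a truth-teller.
With that fixed, Tom's statement is false, so Tom is a liar.

Nadia: liar, Ben: truth-teller, Amira: truth-teller, Tom: liar, Goran: truth-teller, Wade: truth-teller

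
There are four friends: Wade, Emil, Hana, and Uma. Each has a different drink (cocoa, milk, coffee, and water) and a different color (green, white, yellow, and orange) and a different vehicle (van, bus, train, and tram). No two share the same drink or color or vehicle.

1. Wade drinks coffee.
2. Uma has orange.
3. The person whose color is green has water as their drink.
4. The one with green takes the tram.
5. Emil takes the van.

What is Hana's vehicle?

With clues 1–5, bus, train, and van are impossible for Hana's vehicle.
That leaves tram.

tram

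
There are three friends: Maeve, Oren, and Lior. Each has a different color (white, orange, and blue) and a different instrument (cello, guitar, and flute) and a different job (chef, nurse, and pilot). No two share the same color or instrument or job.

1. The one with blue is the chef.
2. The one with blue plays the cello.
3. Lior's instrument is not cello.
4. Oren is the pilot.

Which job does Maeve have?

With clues 1–4, nurse and pilot are impossible for Maeve's job.
That leaves chef.

chef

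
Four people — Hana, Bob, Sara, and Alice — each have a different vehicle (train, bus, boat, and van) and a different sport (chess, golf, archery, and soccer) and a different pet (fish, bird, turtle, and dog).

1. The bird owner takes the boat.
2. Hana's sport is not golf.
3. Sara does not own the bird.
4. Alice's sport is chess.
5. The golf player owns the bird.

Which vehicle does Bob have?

With clues 1–5, bus, train, and van are impossible for Bob's vehicle.
That leaves boat.

boat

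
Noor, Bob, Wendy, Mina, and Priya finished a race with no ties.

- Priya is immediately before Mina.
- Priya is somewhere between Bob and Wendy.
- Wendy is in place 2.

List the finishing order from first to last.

Noor, Wendy, Priya, Mina, Bob

From clue 1: Mina is in {2,3,4,5}.
From clues 1–2: Mina is in {3,4}.
From clues 1–3: Noor → place 1, Wendy → place 2, Priya → place 3, Mina → place 4, Bob → place 5.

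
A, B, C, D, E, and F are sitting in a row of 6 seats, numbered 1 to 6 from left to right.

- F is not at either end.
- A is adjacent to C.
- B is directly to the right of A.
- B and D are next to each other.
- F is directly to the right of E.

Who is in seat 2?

F

With clues 1–3, B is ruled out for seat 2.
With clues 1–4, C, D, and E are ruled out for seat 2.
With clues 1–5, A is ruled out for seat 2.
So seat 2 is F.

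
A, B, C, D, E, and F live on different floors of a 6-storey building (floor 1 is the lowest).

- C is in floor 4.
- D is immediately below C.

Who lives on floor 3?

D

With clue 1, C is ruled out for floor 3.
With clues 1–2, A, B, E, and F are ruled out for floor 3.
So floor 3 is D.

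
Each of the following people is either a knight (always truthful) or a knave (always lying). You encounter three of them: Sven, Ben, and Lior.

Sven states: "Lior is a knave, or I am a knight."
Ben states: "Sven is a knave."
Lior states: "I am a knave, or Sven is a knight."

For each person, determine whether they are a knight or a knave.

Sven: knight, Ben: knave, Lior: knight

Consider Sven. Suppose Sven is a knave.
Then whichever role Lior has, Lior's statement has the wrong truth value — contradiction.
So Sven is a knight.
With that fixed, Ben's statement is false, so Ben is a knave.
With that fixed, Lior's statement is true, so Lior is a knight.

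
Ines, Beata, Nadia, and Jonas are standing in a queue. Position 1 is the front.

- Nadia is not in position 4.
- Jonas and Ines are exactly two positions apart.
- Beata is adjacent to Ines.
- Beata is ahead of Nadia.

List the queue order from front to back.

Beata, Ines, Nadia, Jonas

From clue 1: Nadia is in {1,2,3}.
From clues 1–2: Beata is in {1,3,4}.
From clues 1–3: Ines is in {2,3,4}.
From clues 1–4: Beata → position 1, Ines → position 2, Nadia → position 3, Jonas → position 4.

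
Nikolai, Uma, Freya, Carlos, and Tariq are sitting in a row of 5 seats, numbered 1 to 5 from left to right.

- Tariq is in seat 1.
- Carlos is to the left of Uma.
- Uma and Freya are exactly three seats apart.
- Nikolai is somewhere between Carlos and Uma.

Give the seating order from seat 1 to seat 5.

Tariq, Freya, Carlos, Nikolai, Uma

From clue 1: Tariq → seat 1.
From clues 1–2: Uma is in {3,4,5}.
From clues 1–3: Freya → seat 2, Uma → seat 5.
From clues 1–4: Carlos → seat 3, Nikolai → seat 4.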